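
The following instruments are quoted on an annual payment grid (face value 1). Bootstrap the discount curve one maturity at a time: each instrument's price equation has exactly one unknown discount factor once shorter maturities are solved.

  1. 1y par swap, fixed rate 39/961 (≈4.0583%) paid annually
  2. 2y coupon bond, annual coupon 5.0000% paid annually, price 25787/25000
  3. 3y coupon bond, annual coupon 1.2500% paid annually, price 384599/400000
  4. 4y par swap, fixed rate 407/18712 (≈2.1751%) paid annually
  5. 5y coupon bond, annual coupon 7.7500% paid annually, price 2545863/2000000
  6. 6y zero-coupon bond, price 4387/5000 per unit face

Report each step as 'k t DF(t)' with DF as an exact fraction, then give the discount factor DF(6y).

step 1 [1y] swap r/1=39/961: DF=(1 − 39/961·(0))/(1+39/961) = 961/1000 ≈ 0.961000
step 2 [2y] bond c/1=1/20: DF=(25787/25000 − 1/20·(0.961000))/(1+1/20) = 4683/5000 ≈ 0.936600
step 3 [3y] bond c/1=1/80: DF=(384599/400000 − 1/80·(0.961000+0.936600))/(1+1/80) = 4631/5000 ≈ 0.926200
step 4 [4y] swap r/1=407/18712: DF=(1 − 407/18712·(0.961000+0.936600+0.926200))/(1+407/18712) = 4593/5000 ≈ 0.918600
step 5 [5y] bond c/1=31/400: DF=(2545863/2000000 − 31/400·(0.961000+0.936600+0.926200+0.918600))/(1+31/400) = 4561/5000 ≈ 0.912200
step 6 [6y] zero: DF = P = 4387/5000 ≈ 0.877400

1 1 961/1000
2 2 4683/5000
3 3 4631/5000
4 4 4593/5000
5 5 4561/5000
6 6 4387/5000
DF(6y) = 4387/5000 ≈ 0.877400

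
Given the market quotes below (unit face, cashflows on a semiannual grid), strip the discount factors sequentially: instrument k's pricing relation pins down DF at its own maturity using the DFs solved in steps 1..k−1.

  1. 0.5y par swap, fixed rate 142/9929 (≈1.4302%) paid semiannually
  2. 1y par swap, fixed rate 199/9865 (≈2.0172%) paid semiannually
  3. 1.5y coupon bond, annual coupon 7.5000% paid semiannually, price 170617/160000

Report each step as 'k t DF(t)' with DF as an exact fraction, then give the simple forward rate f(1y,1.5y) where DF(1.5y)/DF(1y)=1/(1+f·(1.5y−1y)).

1 1/2 9929/10000
2 1 9801/10000
3 3/2 1913/2000
f(1y,1.5y) = ((9801/10000)/(1913/2000) − 1)/(1/2) = 472/9565 ≈ 4.9347%

step 1 [0.5y] swap r/2=71/9929: DF=(1 − 71/9929·(0))/(1+71/9929) = 9929/10000 ≈ 0.992900
step 2 [1y] swap r/2=199/19730: DF=(1 − 199/19730·(0.992900))/(1+199/19730) = 9801/10000 ≈ 0.980100
step 3 [1.5y] bond c/2=3/80: DF=(170617/160000 − 3/80·(0.992900+0.980100))/(1+3/80) = 1913/2000 ≈ 0.956500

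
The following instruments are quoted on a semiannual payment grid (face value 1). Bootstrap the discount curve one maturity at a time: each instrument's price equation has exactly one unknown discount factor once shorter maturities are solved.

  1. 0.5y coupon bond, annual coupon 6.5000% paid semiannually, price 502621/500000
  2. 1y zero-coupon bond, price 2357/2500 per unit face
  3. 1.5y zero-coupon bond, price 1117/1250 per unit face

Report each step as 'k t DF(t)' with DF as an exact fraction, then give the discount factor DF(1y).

step 1 [0.5y] bond c/2=13/400: DF=(502621/500000 − 13/400·(0))/(1+13/400) = 1217/1250 ≈ 0.973600
step 2 [1y] zero: DF = P = 2357/2500 ≈ 0.942800
step 3 [1.5y] zero: DF = P = 1117/1250 ≈ 0.893600

1 1/2 1217/1250
2 1 2357/2500
3 3/2 1117/1250
DF(1y) = 2357/2500 ≈ 0.942800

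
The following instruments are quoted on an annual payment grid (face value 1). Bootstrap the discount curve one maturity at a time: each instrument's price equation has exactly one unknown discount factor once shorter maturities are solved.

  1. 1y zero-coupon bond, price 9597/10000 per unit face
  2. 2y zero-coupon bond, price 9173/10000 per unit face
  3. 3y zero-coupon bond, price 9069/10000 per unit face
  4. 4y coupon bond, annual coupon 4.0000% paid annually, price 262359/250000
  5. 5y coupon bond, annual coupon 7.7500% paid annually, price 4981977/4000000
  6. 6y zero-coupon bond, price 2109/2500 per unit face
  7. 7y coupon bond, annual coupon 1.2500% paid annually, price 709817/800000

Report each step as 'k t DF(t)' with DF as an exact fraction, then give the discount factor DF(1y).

step 1 [1y] zero: DF = P = 9597/10000 ≈ 0.959700
step 2 [2y] zero: DF = P = 9173/10000 ≈ 0.917300
step 3 [3y] zero: DF = P = 9069/10000 ≈ 0.906900
step 4 [4y] bond c/1=1/25: DF=(262359/250000 − 1/25·(0.959700+0.917300+0.906900))/(1+1/25) = 451/500 ≈ 0.902000
step 5 [5y] bond c/1=31/400: DF=(4981977/4000000 − 31/400·(0.959700+0.917300+0.906900+0.902000))/(1+31/400) = 2227/2500 ≈ 0.890800
step 6 [6y] zero: DF = P = 2109/2500 ≈ 0.843600
step 7 [7y] bond c/1=1/80: DF=(709817/800000 − 1/80·(0.959700+0.917300+0.906900+0.902000+0.890800+0.843600))/(1+1/80) = 4047/5000 ≈ 0.809400

1 1 9597/10000
2 2 9173/10000
3 3 9069/10000
4 4 451/500
5 5 2227/2500
6 6 2109/2500
7 7 4047/5000
DF(1y) = 9597/10000 ≈ 0.959700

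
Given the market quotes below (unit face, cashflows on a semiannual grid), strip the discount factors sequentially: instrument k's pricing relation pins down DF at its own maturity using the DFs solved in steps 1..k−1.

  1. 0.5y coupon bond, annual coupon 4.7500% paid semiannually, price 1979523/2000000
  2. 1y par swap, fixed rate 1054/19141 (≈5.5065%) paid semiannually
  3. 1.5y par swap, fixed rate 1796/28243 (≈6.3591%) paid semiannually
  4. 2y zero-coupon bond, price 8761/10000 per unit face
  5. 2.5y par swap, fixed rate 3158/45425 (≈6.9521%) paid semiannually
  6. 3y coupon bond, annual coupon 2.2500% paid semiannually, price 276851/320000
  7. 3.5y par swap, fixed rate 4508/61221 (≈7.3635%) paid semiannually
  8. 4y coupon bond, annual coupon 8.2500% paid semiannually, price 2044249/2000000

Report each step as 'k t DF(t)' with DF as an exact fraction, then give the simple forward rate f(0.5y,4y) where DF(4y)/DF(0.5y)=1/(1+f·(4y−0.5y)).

step 1 [0.5y] bond c/2=19/800: DF=(1979523/2000000 − 19/800·(0))/(1+19/800) = 2417/2500 ≈ 0.966800
step 2 [1y] swap r/2=527/19141: DF=(1 − 527/19141·(0.966800))/(1+527/19141) = 9473/10000 ≈ 0.947300
step 3 [1.5y] swap r/2=898/28243: DF=(1 − 898/28243·(0.966800+0.947300))/(1+898/28243) = 4551/5000 ≈ 0.910200
step 4 [2y] zero: DF = P = 8761/10000 ≈ 0.876100
step 5 [2.5y] swap r/2=1579/45425: DF=(1 − 1579/45425·(0.966800+0.947300+0.910200+0.876100))/(1+1579/45425) = 8421/10000 ≈ 0.842100
step 6 [3y] bond c/2=9/800: DF=(276851/320000 − 9/800·(0.966800+0.947300+0.910200+0.876100+0.842100))/(1+9/800) = 161/200 ≈ 0.805000
step 7 [3.5y] swap r/2=2254/61221: DF=(1 − 2254/61221·(0.966800+0.947300+0.910200+0.876100+0.842100+0.805000))/(1+2254/61221) = 3873/5000 ≈ 0.774600
step 8 [4y] bond c/2=33/800: DF=(2044249/2000000 − 33/800·(0.966800+0.947300+0.910200+0.876100+0.842100+0.805000+0.774600))/(1+33/800) = 7391/10000 ≈ 0.739100

1 1/2 2417/2500
2 1 9473/10000
3 3/2 4551/5000
4 2 8761/10000
5 5/2 8421/10000
6 3 161/200
7 7/2 3873/5000
8 4 7391/10000
f(0.5y,4y) = ((2417/2500)/(7391/10000) − 1)/(7/2) = 4554/51737 ≈ 8.8022%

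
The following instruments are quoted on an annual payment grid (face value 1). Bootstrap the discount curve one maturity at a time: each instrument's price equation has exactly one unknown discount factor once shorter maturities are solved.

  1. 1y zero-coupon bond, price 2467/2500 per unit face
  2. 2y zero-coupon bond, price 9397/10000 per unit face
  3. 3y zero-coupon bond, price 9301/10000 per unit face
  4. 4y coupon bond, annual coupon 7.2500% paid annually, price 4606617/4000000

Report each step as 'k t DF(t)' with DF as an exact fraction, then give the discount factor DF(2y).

step 1 [1y] zero: DF = P = 2467/2500 ≈ 0.986800
step 2 [2y] zero: DF = P = 9397/10000 ≈ 0.939700
step 3 [3y] zero: DF = P = 9301/10000 ≈ 0.930100
step 4 [4y] bond c/1=29/400: DF=(4606617/4000000 − 29/400·(0.986800+0.939700+0.930100))/(1+29/400) = 8807/10000 ≈ 0.880700

1 1 2467/2500
2 2 9397/10000
3 3 9301/10000
4 4 8807/10000
DF(2y) = 9397/10000 ≈ 0.939700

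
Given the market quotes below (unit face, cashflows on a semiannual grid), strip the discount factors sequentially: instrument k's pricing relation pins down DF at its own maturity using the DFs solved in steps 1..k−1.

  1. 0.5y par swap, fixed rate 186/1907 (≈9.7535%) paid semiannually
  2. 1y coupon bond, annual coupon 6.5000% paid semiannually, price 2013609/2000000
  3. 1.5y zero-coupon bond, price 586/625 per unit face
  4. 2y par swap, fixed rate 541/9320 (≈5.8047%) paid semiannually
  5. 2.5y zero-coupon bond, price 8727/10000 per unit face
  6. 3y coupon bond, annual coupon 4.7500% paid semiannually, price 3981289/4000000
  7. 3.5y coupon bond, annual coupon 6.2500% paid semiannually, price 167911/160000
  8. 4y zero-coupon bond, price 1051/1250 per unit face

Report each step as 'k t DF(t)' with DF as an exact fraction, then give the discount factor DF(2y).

1 1/2 1907/2000
2 1 9451/10000
3 3/2 586/625
4 2 4459/5000
5 5/2 8727/10000
6 3 1731/2000
7 7/2 213/250
8 4 1051/1250
DF(2y) = 4459/5000 ≈ 0.891800

step 1 [0.5y] swap r/2=93/1907: DF=(1 − 93/1907·(0))/(1+93/1907) = 1907/2000 ≈ 0.953500
step 2 [1y] bond c/2=13/400: DF=(2013609/2000000 − 13/400·(0.953500))/(1+13/400) = 9451/10000 ≈ 0.945100
step 3 [1.5y] zero: DF = P = 586/625 ≈ 0.937600
step 4 [2y] swap r/2=541/18640: DF=(1 − 541/18640·(0.953500+0.945100+0.937600))/(1+541/18640) = 4459/5000 ≈ 0.891800
step 5 [2.5y] zero: DF = P = 8727/10000 ≈ 0.872700
step 6 [3y] bond c/2=19/800: DF=(3981289/4000000 − 19/800·(0.953500+0.945100+0.937600+0.891800+0.872700))/(1+19/800) = 1731/2000 ≈ 0.865500
step 7 [3.5y] bond c/2=1/32: DF=(167911/160000 − 1/32·(0.953500+0.945100+0.937600+0.891800+0.872700+0.865500))/(1+1/32) = 213/250 ≈ 0.852000
step 8 [4y] zero: DF = P = 1051/1250 ≈ 0.840800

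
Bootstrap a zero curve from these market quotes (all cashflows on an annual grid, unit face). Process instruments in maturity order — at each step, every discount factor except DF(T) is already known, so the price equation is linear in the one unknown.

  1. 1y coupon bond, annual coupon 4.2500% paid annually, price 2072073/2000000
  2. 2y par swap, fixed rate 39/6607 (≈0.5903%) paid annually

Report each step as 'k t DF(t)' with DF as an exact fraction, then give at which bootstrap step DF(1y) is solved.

1 1 4969/5000
2 2 9883/10000
DF(1y) is solved at step 1

step 1 [1y] bond c/1=17/400: DF=(2072073/2000000 − 17/400·(0))/(1+17/400) = 4969/5000 ≈ 0.993800
step 2 [2y] swap r/1=39/6607: DF=(1 − 39/6607·(0.993800))/(1+39/6607) = 9883/10000 ≈ 0.988300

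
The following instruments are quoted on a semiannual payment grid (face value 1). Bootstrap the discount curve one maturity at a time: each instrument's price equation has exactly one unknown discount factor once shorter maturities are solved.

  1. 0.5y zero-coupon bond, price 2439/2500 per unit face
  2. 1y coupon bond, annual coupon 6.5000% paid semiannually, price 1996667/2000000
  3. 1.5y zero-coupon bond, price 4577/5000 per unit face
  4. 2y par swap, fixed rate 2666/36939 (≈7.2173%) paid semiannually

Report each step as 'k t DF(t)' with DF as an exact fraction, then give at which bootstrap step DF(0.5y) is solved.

step 1 [0.5y] zero: DF = P = 2439/2500 ≈ 0.975600
step 2 [1y] bond c/2=13/400: DF=(1996667/2000000 − 13/400·(0.975600))/(1+13/400) = 4681/5000 ≈ 0.936200
step 3 [1.5y] zero: DF = P = 4577/5000 ≈ 0.915400
step 4 [2y] swap r/2=1333/36939: DF=(1 − 1333/36939·(0.975600+0.936200+0.915400))/(1+1333/36939) = 8667/10000 ≈ 0.866700

1 1/2 2439/2500
2 1 4681/5000
3 3/2 4577/5000
4 2 8667/10000
DF(0.5y) is solved at step 1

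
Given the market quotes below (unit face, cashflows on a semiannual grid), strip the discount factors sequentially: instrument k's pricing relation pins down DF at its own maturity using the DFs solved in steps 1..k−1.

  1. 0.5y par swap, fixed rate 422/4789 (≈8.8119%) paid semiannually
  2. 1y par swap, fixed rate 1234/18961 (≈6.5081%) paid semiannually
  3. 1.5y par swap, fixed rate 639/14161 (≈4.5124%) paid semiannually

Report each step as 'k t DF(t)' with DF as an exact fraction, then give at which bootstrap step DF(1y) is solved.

step 1 [0.5y] swap r/2=211/4789: DF=(1 − 211/4789·(0))/(1+211/4789) = 4789/5000 ≈ 0.957800
step 2 [1y] swap r/2=617/18961: DF=(1 − 617/18961·(0.957800))/(1+617/18961) = 9383/10000 ≈ 0.938300
step 3 [1.5y] swap r/2=639/28322: DF=(1 − 639/28322·(0.957800+0.938300))/(1+639/28322) = 9361/10000 ≈ 0.936100

1 1/2 4789/5000
2 1 9383/10000
3 3/2 9361/10000
DF(1y) is solved at step 2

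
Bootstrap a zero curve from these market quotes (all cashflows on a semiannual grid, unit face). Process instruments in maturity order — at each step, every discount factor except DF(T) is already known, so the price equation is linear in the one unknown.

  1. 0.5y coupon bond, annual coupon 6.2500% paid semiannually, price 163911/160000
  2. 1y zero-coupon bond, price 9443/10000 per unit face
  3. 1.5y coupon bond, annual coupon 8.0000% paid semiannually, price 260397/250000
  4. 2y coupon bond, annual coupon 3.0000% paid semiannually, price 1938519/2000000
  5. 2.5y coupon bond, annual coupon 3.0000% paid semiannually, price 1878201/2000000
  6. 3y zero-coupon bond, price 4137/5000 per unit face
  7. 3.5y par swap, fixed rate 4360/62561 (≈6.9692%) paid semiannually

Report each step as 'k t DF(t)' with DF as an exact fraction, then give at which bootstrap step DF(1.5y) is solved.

step 1 [0.5y] bond c/2=1/32: DF=(163911/160000 − 1/32·(0))/(1+1/32) = 4967/5000 ≈ 0.993400
step 2 [1y] zero: DF = P = 9443/10000 ≈ 0.944300
step 3 [1.5y] bond c/2=1/25: DF=(260397/250000 − 1/25·(0.993400+0.944300))/(1+1/25) = 927/1000 ≈ 0.927000
step 4 [2y] bond c/2=3/200: DF=(1938519/2000000 − 3/200·(0.993400+0.944300+0.927000))/(1+3/200) = 4563/5000 ≈ 0.912600
step 5 [2.5y] bond c/2=3/200: DF=(1878201/2000000 − 3/200·(0.993400+0.944300+0.927000+0.912600))/(1+3/200) = 4347/5000 ≈ 0.869400
step 6 [3y] zero: DF = P = 4137/5000 ≈ 0.827400
step 7 [3.5y] swap r/2=2180/62561: DF=(1 − 2180/62561·(0.993400+0.944300+0.927000+0.912600+0.869400+0.827400))/(1+2180/62561) = 391/500 ≈ 0.782000

1 1/2 4967/5000
2 1 9443/10000
3 3/2 927/1000
4 2 4563/5000
5 5/2 4347/5000
6 3 4137/5000
7 7/2 391/500
DF(1.5y) is solved at step 3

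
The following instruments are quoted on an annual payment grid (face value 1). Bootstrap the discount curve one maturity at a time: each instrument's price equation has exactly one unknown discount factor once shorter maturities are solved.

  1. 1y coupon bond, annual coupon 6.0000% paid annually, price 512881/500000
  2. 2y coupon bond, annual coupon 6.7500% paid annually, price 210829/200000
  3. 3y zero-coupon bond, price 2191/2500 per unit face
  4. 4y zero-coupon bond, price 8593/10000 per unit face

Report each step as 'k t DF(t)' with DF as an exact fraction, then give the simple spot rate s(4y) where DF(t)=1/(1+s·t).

step 1 [1y] bond c/1=3/50: DF=(512881/500000 − 3/50·(0))/(1+3/50) = 9677/10000 ≈ 0.967700
step 2 [2y] bond c/1=27/400: DF=(210829/200000 − 27/400·(0.967700))/(1+27/400) = 9263/10000 ≈ 0.926300
step 3 [3y] zero: DF = P = 2191/2500 ≈ 0.876400
step 4 [4y] zero: DF = P = 8593/10000 ≈ 0.859300

1 1 9677/10000
2 2 9263/10000
3 3 2191/2500
4 4 8593/10000
s(4y) = (1/(8593/10000) − 1)/(4) = 1407/34372 ≈ 4.0934%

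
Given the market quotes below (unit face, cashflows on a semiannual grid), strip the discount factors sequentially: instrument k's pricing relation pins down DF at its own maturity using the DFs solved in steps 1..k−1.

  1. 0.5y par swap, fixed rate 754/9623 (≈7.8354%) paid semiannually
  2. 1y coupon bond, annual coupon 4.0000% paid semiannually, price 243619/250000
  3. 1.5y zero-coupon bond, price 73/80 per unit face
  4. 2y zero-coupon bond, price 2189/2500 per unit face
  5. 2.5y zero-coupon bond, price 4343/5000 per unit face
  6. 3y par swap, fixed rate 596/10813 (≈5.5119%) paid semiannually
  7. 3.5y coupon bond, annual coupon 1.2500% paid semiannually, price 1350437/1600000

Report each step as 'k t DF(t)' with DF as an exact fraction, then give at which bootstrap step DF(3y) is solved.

step 1 [0.5y] swap r/2=377/9623: DF=(1 − 377/9623·(0))/(1+377/9623) = 9623/10000 ≈ 0.962300
step 2 [1y] bond c/2=1/50: DF=(243619/250000 − 1/50·(0.962300))/(1+1/50) = 1873/2000 ≈ 0.936500
step 3 [1.5y] zero: DF = P = 73/80 ≈ 0.912500
step 4 [2y] zero: DF = P = 2189/2500 ≈ 0.875600
step 5 [2.5y] zero: DF = P = 4343/5000 ≈ 0.868600
step 6 [3y] swap r/2=298/10813: DF=(1 − 298/10813·(0.962300+0.936500+0.912500+0.875600+0.868600))/(1+298/10813) = 851/1000 ≈ 0.851000
step 7 [3.5y] bond c/2=1/160: DF=(1350437/1600000 − 1/160·(0.962300+0.936500+0.912500+0.875600+0.868600+0.851000))/(1+1/160) = 2013/2500 ≈ 0.805200

1 1/2 9623/10000
2 1 1873/2000
3 3/2 73/80
4 2 2189/2500
5 5/2 4343/5000
6 3 851/1000
7 7/2 2013/2500
DF(3y) is solved at step 6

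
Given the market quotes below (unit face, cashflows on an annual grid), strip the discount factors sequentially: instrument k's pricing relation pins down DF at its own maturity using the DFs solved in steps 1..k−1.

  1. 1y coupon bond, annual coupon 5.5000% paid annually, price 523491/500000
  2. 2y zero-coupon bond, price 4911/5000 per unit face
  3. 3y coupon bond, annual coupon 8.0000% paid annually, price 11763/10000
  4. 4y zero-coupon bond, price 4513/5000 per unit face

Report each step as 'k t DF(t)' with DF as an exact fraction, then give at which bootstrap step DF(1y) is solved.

step 1 [1y] bond c/1=11/200: DF=(523491/500000 − 11/200·(0))/(1+11/200) = 2481/2500 ≈ 0.992400
step 2 [2y] zero: DF = P = 4911/5000 ≈ 0.982200
step 3 [3y] bond c/1=2/25: DF=(11763/10000 − 2/25·(0.992400+0.982200))/(1+2/25) = 9429/10000 ≈ 0.942900
step 4 [4y] zero: DF = P = 4513/5000 ≈ 0.902600

1 1 2481/2500
2 2 4911/5000
3 3 9429/10000
4 4 4513/5000
DF(1y) is solved at step 1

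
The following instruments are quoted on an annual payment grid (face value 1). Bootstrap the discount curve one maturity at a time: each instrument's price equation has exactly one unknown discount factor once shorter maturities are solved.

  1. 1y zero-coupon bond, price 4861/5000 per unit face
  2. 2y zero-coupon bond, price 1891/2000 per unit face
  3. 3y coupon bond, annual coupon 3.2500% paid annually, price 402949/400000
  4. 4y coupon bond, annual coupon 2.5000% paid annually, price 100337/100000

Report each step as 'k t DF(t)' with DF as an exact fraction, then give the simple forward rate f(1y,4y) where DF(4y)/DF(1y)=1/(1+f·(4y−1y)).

1 1 4861/5000
2 2 1891/2000
3 3 9153/10000
4 4 4549/5000
f(1y,4y) = ((4861/5000)/(4549/5000) − 1)/(3) = 104/4549 ≈ 2.2862%

step 1 [1y] zero: DF = P = 4861/5000 ≈ 0.972200
step 2 [2y] zero: DF = P = 1891/2000 ≈ 0.945500
step 3 [3y] bond c/1=13/400: DF=(402949/400000 − 13/400·(0.972200+0.945500))/(1+13/400) = 9153/10000 ≈ 0.915300
step 4 [4y] bond c/1=1/40: DF=(100337/100000 − 1/40·(0.972200+0.945500+0.915300))/(1+1/40) = 4549/5000 ≈ 0.909800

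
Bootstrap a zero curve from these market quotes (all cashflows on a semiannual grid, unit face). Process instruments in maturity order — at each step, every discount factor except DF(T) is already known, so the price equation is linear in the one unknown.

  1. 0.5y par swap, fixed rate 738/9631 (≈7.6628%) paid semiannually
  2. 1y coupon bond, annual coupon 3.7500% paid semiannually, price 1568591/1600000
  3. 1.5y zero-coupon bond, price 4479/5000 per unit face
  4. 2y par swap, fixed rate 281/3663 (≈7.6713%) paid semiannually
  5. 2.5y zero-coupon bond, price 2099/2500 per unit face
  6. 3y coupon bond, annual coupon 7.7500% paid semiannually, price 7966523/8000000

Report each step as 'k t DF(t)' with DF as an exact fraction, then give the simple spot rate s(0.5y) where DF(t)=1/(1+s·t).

1 1/2 9631/10000
2 1 4723/5000
3 3/2 4479/5000
4 2 1719/2000
5 5/2 2099/2500
6 3 7907/10000
s(0.5y) = (1/(9631/10000) − 1)/(1/2) = 738/9631 ≈ 7.6628%

step 1 [0.5y] swap r/2=369/9631: DF=(1 − 369/9631·(0))/(1+369/9631) = 9631/10000 ≈ 0.963100
step 2 [1y] bond c/2=3/160: DF=(1568591/1600000 − 3/160·(0.963100))/(1+3/160) = 4723/5000 ≈ 0.944600
step 3 [1.5y] zero: DF = P = 4479/5000 ≈ 0.895800
step 4 [2y] swap r/2=281/7326: DF=(1 − 281/7326·(0.963100+0.944600+0.895800))/(1+281/7326) = 1719/2000 ≈ 0.859500
step 5 [2.5y] zero: DF = P = 2099/2500 ≈ 0.839600
step 6 [3y] bond c/2=31/800: DF=(7966523/8000000 − 31/800·(0.963100+0.944600+0.895800+0.859500+0.839600))/(1+31/800) = 7907/10000 ≈ 0.790700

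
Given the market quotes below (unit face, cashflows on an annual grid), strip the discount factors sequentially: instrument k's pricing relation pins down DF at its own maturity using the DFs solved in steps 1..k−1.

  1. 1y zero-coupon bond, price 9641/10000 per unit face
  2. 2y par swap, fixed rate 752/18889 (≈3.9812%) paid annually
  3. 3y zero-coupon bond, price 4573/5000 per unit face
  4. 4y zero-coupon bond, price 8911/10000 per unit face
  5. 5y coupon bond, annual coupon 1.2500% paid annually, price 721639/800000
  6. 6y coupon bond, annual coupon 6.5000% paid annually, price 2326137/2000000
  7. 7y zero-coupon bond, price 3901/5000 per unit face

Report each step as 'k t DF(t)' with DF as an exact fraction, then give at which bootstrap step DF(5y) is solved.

step 1 [1y] zero: DF = P = 9641/10000 ≈ 0.964100
step 2 [2y] swap r/1=752/18889: DF=(1 − 752/18889·(0.964100))/(1+752/18889) = 578/625 ≈ 0.924800
step 3 [3y] zero: DF = P = 4573/5000 ≈ 0.914600
step 4 [4y] zero: DF = P = 8911/10000 ≈ 0.891100
step 5 [5y] bond c/1=1/80: DF=(721639/800000 − 1/80·(0.964100+0.924800+0.914600+0.891100))/(1+1/80) = 8453/10000 ≈ 0.845300
step 6 [6y] bond c/1=13/200: DF=(2326137/2000000 − 13/200·(0.964100+0.924800+0.914600+0.891100+0.845300))/(1+13/200) = 163/200 ≈ 0.815000
step 7 [7y] zero: DF = P = 3901/5000 ≈ 0.780200

1 1 9641/10000
2 2 578/625
3 3 4573/5000
4 4 8911/10000
5 5 8453/10000
6 6 163/200
7 7 3901/5000
DF(5y) is solved at step 5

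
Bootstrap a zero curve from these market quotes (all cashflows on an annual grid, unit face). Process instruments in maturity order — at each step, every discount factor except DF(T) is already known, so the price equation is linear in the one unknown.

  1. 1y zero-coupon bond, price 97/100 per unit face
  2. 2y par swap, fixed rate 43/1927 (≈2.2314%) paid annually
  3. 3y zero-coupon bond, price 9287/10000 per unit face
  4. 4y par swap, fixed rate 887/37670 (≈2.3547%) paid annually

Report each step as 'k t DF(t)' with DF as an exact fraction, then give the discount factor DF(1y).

step 1 [1y] zero: DF = P = 97/100 ≈ 0.970000
step 2 [2y] swap r/1=43/1927: DF=(1 − 43/1927·(0.970000))/(1+43/1927) = 957/1000 ≈ 0.957000
step 3 [3y] zero: DF = P = 9287/10000 ≈ 0.928700
step 4 [4y] swap r/1=887/37670: DF=(1 − 887/37670·(0.970000+0.957000+0.928700))/(1+887/37670) = 9113/10000 ≈ 0.911300

1 1 97/100
2 2 957/1000
3 3 9287/10000
4 4 9113/10000
DF(1y) = 97/100 ≈ 0.970000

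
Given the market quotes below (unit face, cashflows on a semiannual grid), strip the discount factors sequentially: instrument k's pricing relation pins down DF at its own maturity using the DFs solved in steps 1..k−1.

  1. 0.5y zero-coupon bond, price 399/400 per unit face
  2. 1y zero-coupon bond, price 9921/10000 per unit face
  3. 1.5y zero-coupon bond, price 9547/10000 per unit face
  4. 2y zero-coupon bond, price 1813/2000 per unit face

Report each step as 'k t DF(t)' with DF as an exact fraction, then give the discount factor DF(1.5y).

step 1 [0.5y] zero: DF = P = 399/400 ≈ 0.997500
step 2 [1y] zero: DF = P = 9921/10000 ≈ 0.992100
step 3 [1.5y] zero: DF = P = 9547/10000 ≈ 0.954700
step 4 [2y] zero: DF = P = 1813/2000 ≈ 0.906500

1 1/2 399/400
2 1 9921/10000
3 3/2 9547/10000
4 2 1813/2000
DF(1.5y) = 9547/10000 ≈ 0.954700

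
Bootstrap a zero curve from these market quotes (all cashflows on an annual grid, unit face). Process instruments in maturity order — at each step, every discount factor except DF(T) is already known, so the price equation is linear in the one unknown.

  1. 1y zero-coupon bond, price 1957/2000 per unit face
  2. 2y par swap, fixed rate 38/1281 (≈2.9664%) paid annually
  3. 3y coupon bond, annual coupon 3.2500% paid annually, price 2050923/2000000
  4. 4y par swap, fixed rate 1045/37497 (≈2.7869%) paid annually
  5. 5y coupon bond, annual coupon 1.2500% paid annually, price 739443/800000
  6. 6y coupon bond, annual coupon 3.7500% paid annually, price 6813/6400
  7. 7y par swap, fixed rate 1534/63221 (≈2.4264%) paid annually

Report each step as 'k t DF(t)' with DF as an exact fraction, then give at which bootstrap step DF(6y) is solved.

step 1 [1y] zero: DF = P = 1957/2000 ≈ 0.978500
step 2 [2y] swap r/1=38/1281: DF=(1 − 38/1281·(0.978500))/(1+38/1281) = 943/1000 ≈ 0.943000
step 3 [3y] bond c/1=13/400: DF=(2050923/2000000 − 13/400·(0.978500+0.943000))/(1+13/400) = 9327/10000 ≈ 0.932700
step 4 [4y] swap r/1=1045/37497: DF=(1 − 1045/37497·(0.978500+0.943000+0.932700))/(1+1045/37497) = 1791/2000 ≈ 0.895500
step 5 [5y] bond c/1=1/80: DF=(739443/800000 − 1/80·(0.978500+0.943000+0.932700+0.895500))/(1+1/80) = 4333/5000 ≈ 0.866600
step 6 [6y] bond c/1=3/80: DF=(6813/6400 − 3/80·(0.978500+0.943000+0.932700+0.895500+0.866600))/(1+3/80) = 537/625 ≈ 0.859200
step 7 [7y] swap r/1=1534/63221: DF=(1 − 1534/63221·(0.978500+0.943000+0.932700+0.895500+0.866600+0.859200))/(1+1534/63221) = 4233/5000 ≈ 0.846600

1 1 1957/2000
2 2 943/1000
3 3 9327/10000
4 4 1791/2000
5 5 4333/5000
6 6 537/625
7 7 4233/5000
DF(6y) is solved at step 6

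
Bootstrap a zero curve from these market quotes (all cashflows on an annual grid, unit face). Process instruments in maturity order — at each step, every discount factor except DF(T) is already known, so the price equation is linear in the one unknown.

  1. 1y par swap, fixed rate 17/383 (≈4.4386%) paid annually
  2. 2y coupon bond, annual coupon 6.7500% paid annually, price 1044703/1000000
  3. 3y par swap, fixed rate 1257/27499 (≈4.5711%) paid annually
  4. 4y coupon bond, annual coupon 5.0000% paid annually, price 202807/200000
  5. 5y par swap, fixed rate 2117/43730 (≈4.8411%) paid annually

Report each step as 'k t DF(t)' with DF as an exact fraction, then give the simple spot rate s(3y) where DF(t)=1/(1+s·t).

step 1 [1y] swap r/1=17/383: DF=(1 − 17/383·(0))/(1+17/383) = 383/400 ≈ 0.957500
step 2 [2y] bond c/1=27/400: DF=(1044703/1000000 − 27/400·(0.957500))/(1+27/400) = 9181/10000 ≈ 0.918100
step 3 [3y] swap r/1=1257/27499: DF=(1 − 1257/27499·(0.957500+0.918100))/(1+1257/27499) = 8743/10000 ≈ 0.874300
step 4 [4y] bond c/1=1/20: DF=(202807/200000 − 1/20·(0.957500+0.918100+0.874300))/(1+1/20) = 2087/2500 ≈ 0.834800
step 5 [5y] swap r/1=2117/43730: DF=(1 − 2117/43730·(0.957500+0.918100+0.874300+0.834800))/(1+2117/43730) = 7883/10000 ≈ 0.788300

1 1 383/400
2 2 9181/10000
3 3 8743/10000
4 4 2087/2500
5 5 7883/10000
s(3y) = (1/(8743/10000) − 1)/(3) = 419/8743 ≈ 4.7924%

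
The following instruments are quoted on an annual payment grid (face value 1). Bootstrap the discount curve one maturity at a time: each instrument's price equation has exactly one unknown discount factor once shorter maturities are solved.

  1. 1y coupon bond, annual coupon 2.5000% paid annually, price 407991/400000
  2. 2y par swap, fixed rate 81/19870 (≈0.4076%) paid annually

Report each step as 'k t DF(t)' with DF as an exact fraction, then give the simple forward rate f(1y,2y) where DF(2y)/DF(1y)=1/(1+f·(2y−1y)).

step 1 [1y] bond c/1=1/40: DF=(407991/400000 − 1/40·(0))/(1+1/40) = 9951/10000 ≈ 0.995100
step 2 [2y] swap r/1=81/19870: DF=(1 − 81/19870·(0.995100))/(1+81/19870) = 9919/10000 ≈ 0.991900

1 1 9951/10000
2 2 9919/10000
f(1y,2y) = ((9951/10000)/(9919/10000) − 1)/(1) = 32/9919 ≈ 0.3226%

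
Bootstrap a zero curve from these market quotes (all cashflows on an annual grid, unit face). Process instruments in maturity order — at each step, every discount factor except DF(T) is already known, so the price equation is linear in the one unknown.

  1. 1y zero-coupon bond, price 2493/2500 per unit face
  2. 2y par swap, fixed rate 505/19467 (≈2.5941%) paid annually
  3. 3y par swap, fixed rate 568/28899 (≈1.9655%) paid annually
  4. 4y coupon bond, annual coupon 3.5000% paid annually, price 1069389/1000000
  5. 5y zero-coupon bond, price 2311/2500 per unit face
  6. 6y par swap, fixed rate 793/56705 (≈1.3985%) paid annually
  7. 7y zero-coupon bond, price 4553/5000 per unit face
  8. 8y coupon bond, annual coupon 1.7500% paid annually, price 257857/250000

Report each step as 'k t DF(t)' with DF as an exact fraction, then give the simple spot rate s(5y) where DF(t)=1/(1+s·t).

step 1 [1y] zero: DF = P = 2493/2500 ≈ 0.997200
step 2 [2y] swap r/1=505/19467: DF=(1 − 505/19467·(0.997200))/(1+505/19467) = 1899/2000 ≈ 0.949500
step 3 [3y] swap r/1=568/28899: DF=(1 − 568/28899·(0.997200+0.949500))/(1+568/28899) = 1179/1250 ≈ 0.943200
step 4 [4y] bond c/1=7/200: DF=(1069389/1000000 − 7/200·(0.997200+0.949500+0.943200))/(1+7/200) = 1871/2000 ≈ 0.935500
step 5 [5y] zero: DF = P = 2311/2500 ≈ 0.924400
step 6 [6y] swap r/1=793/56705: DF=(1 − 793/56705·(0.997200+0.949500+0.943200+0.935500+0.924400))/(1+793/56705) = 9207/10000 ≈ 0.920700
step 7 [7y] zero: DF = P = 4553/5000 ≈ 0.910600
step 8 [8y] bond c/1=7/400: DF=(257857/250000 − 7/400·(0.997200+0.949500+0.943200+0.935500+0.924400+0.920700+0.910600))/(1+7/400) = 1801/2000 ≈ 0.900500

1 1 2493/2500
2 2 1899/2000
3 3 1179/1250
4 4 1871/2000
5 5 2311/2500
6 6 9207/10000
7 7 4553/5000
8 8 1801/2000
s(5y) = (1/(2311/2500) − 1)/(5) = 189/11555 ≈ 1.6357%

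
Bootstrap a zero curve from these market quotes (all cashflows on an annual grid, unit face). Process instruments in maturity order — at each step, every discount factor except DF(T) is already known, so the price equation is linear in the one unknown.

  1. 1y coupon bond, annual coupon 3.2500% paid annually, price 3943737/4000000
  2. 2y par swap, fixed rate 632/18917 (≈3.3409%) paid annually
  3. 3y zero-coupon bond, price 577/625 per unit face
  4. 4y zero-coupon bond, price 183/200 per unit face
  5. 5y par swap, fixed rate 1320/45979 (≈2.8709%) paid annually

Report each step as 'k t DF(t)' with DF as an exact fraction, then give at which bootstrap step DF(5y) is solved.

1 1 9549/10000
2 2 1171/1250
3 3 577/625
4 4 183/200
5 5 217/250
DF(5y) is solved at step 5

step 1 [1y] bond c/1=13/400: DF=(3943737/4000000 − 13/400·(0))/(1+13/400) = 9549/10000 ≈ 0.954900
step 2 [2y] swap r/1=632/18917: DF=(1 − 632/18917·(0.954900))/(1+632/18917) = 1171/1250 ≈ 0.936800
step 3 [3y] zero: DF = P = 577/625 ≈ 0.923200
step 4 [4y] zero: DF = P = 183/200 ≈ 0.915000
step 5 [5y] swap r/1=1320/45979: DF=(1 − 1320/45979·(0.954900+0.936800+0.923200+0.915000))/(1+1320/45979) = 217/250 ≈ 0.868000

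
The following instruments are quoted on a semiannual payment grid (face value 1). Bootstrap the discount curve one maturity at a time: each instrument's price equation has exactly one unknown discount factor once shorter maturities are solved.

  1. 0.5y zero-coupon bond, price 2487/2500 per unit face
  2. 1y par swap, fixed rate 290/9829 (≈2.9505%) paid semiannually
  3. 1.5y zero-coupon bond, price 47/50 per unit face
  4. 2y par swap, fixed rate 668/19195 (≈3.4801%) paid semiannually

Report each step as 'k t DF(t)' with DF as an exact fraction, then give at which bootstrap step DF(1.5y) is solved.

1 1/2 2487/2500
2 1 971/1000
3 3/2 47/50
4 2 2333/2500
DF(1.5y) is solved at step 3

step 1 [0.5y] zero: DF = P = 2487/2500 ≈ 0.994800
step 2 [1y] swap r/2=145/9829: DF=(1 − 145/9829·(0.994800))/(1+145/9829) = 971/1000 ≈ 0.971000
step 3 [1.5y] zero: DF = P = 47/50 ≈ 0.940000
step 4 [2y] swap r/2=334/19195: DF=(1 − 334/19195·(0.994800+0.971000+0.940000))/(1+334/19195) = 2333/2500 ≈ 0.933200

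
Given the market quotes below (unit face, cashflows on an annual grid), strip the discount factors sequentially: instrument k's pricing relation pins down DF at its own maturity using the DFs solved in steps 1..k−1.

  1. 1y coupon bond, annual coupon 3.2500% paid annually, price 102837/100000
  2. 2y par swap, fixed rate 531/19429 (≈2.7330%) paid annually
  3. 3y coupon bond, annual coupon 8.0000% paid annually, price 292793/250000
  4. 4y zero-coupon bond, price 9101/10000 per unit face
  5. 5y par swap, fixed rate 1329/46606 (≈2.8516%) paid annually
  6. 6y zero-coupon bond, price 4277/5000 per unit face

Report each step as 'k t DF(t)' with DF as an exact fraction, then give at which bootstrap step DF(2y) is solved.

1 1 249/250
2 2 9469/10000
3 3 1881/2000
4 4 9101/10000
5 5 8671/10000
6 6 4277/5000
DF(2y) is solved at step 2

step 1 [1y] bond c/1=13/400: DF=(102837/100000 − 13/400·(0))/(1+13/400) = 249/250 ≈ 0.996000
step 2 [2y] swap r/1=531/19429: DF=(1 − 531/19429·(0.996000))/(1+531/19429) = 9469/10000 ≈ 0.946900
step 3 [3y] bond c/1=2/25: DF=(292793/250000 − 2/25·(0.996000+0.946900))/(1+2/25) = 1881/2000 ≈ 0.940500
step 4 [4y] zero: DF = P = 9101/10000 ≈ 0.910100
step 5 [5y] swap r/1=1329/46606: DF=(1 − 1329/46606·(0.996000+0.946900+0.940500+0.910100))/(1+1329/46606) = 8671/10000 ≈ 0.867100
step 6 [6y] zero: DF = P = 4277/5000 ≈ 0.855400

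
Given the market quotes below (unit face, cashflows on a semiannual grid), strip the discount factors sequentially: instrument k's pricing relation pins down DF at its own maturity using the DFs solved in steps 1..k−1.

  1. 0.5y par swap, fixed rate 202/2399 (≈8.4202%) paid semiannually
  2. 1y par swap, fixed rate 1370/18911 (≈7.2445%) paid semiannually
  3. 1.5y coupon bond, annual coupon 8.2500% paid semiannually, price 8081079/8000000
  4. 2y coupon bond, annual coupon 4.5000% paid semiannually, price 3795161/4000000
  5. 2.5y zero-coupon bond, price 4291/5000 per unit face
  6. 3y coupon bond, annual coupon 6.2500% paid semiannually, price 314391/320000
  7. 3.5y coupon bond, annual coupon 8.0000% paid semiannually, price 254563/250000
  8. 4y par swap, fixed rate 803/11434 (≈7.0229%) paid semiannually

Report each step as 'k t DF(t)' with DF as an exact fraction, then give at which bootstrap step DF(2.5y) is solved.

1 1/2 2399/2500
2 1 1863/2000
3 3/2 1119/1250
4 2 4333/5000
5 5/2 4291/5000
6 3 102/125
7 7/2 3871/5000
8 4 7591/10000
DF(2.5y) is solved at step 5

step 1 [0.5y] swap r/2=101/2399: DF=(1 − 101/2399·(0))/(1+101/2399) = 2399/2500 ≈ 0.959600
step 2 [1y] swap r/2=685/18911: DF=(1 − 685/18911·(0.959600))/(1+685/18911) = 1863/2000 ≈ 0.931500
step 3 [1.5y] bond c/2=33/800: DF=(8081079/8000000 − 33/800·(0.959600+0.931500))/(1+33/800) = 1119/1250 ≈ 0.895200
step 4 [2y] bond c/2=9/400: DF=(3795161/4000000 − 9/400·(0.959600+0.931500+0.895200))/(1+9/400) = 4333/5000 ≈ 0.866600
step 5 [2.5y] zero: DF = P = 4291/5000 ≈ 0.858200
step 6 [3y] bond c/2=1/32: DF=(314391/320000 − 1/32·(0.959600+0.931500+0.895200+0.866600+0.858200))/(1+1/32) = 102/125 ≈ 0.816000
step 7 [3.5y] bond c/2=1/25: DF=(254563/250000 − 1/25·(0.959600+0.931500+0.895200+0.866600+0.858200+0.816000))/(1+1/25) = 3871/5000 ≈ 0.774200
step 8 [4y] swap r/2=803/22868: DF=(1 − 803/22868·(0.959600+0.931500+0.895200+0.866600+0.858200+0.816000+0.774200))/(1+803/22868) = 7591/10000 ≈ 0.759100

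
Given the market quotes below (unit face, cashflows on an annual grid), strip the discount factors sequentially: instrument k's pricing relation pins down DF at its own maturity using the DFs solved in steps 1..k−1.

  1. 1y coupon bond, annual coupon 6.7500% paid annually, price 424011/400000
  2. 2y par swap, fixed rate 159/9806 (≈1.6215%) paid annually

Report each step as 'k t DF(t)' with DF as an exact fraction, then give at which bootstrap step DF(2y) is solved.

step 1 [1y] bond c/1=27/400: DF=(424011/400000 − 27/400·(0))/(1+27/400) = 993/1000 ≈ 0.993000
step 2 [2y] swap r/1=159/9806: DF=(1 − 159/9806·(0.993000))/(1+159/9806) = 4841/5000 ≈ 0.968200

1 1 993/1000
2 2 4841/5000
DF(2y) is solved at step 2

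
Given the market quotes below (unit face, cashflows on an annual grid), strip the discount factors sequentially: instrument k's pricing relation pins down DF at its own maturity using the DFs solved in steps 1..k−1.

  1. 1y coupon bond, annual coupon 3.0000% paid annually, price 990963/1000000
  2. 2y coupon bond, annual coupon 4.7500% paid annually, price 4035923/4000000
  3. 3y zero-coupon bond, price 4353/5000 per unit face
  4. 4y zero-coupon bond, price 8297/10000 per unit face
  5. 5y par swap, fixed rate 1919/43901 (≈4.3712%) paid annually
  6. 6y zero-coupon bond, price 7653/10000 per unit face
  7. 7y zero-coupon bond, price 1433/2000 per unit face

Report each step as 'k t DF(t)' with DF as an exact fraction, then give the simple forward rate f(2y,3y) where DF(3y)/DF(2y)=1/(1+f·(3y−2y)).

step 1 [1y] bond c/1=3/100: DF=(990963/1000000 − 3/100·(0))/(1+3/100) = 9621/10000 ≈ 0.962100
step 2 [2y] bond c/1=19/400: DF=(4035923/4000000 − 19/400·(0.962100))/(1+19/400) = 2299/2500 ≈ 0.919600
step 3 [3y] zero: DF = P = 4353/5000 ≈ 0.870600
step 4 [4y] zero: DF = P = 8297/10000 ≈ 0.829700
step 5 [5y] swap r/1=1919/43901: DF=(1 − 1919/43901·(0.962100+0.919600+0.870600+0.829700))/(1+1919/43901) = 8081/10000 ≈ 0.808100
step 6 [6y] zero: DF = P = 7653/10000 ≈ 0.765300
step 7 [7y] zero: DF = P = 1433/2000 ≈ 0.716500

1 1 9621/10000
2 2 2299/2500
3 3 4353/5000
4 4 8297/10000
5 5 8081/10000
6 6 7653/10000
7 7 1433/2000
f(2y,3y) = ((2299/2500)/(4353/5000) − 1)/(1) = 245/4353 ≈ 5.6283%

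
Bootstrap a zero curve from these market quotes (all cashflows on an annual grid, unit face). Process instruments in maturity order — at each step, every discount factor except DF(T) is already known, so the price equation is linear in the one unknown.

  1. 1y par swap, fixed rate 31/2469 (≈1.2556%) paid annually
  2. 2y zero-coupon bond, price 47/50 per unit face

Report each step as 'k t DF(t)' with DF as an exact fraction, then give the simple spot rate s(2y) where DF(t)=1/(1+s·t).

step 1 [1y] swap r/1=31/2469: DF=(1 − 31/2469·(0))/(1+31/2469) = 2469/2500 ≈ 0.987600
step 2 [2y] zero: DF = P = 47/50 ≈ 0.940000

1 1 2469/2500
2 2 47/50
s(2y) = (1/(47/50) − 1)/(2) = 3/94 ≈ 3.1915%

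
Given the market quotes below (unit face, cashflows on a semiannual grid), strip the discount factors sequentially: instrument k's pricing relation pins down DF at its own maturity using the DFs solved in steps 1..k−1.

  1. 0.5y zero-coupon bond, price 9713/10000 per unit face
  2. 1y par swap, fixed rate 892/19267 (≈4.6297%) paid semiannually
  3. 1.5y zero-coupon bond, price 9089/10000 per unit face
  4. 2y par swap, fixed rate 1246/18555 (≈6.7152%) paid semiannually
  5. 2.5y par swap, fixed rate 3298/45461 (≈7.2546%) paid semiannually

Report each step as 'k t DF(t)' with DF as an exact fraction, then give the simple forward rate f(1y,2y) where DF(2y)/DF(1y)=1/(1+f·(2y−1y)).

1 1/2 9713/10000
2 1 4777/5000
3 3/2 9089/10000
4 2 4377/5000
5 5/2 8351/10000
f(1y,2y) = ((4777/5000)/(4377/5000) − 1)/(1) = 400/4377 ≈ 9.1387%

step 1 [0.5y] zero: DF = P = 9713/10000 ≈ 0.971300
step 2 [1y] swap r/2=446/19267: DF=(1 − 446/19267·(0.971300))/(1+446/19267) = 4777/5000 ≈ 0.955400
step 3 [1.5y] zero: DF = P = 9089/10000 ≈ 0.908900
step 4 [2y] swap r/2=623/18555: DF=(1 − 623/18555·(0.971300+0.955400+0.908900))/(1+623/18555) = 4377/5000 ≈ 0.875400
step 5 [2.5y] swap r/2=1649/45461: DF=(1 − 1649/45461·(0.971300+0.955400+0.908900+0.875400))/(1+1649/45461) = 8351/10000 ≈ 0.835100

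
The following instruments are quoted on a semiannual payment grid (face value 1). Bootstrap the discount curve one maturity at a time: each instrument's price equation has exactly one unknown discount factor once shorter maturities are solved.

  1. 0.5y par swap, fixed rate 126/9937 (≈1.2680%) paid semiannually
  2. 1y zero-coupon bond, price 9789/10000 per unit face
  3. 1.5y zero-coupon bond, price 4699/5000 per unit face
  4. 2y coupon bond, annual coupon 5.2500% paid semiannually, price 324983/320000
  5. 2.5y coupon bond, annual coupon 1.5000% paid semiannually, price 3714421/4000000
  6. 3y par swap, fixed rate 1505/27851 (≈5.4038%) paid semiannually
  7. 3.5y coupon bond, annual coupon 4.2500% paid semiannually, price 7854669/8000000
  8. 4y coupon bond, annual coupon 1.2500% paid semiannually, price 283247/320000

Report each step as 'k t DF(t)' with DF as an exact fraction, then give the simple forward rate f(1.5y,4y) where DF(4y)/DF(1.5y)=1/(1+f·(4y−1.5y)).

1 1/2 9937/10000
2 1 9789/10000
3 3/2 4699/5000
4 2 9151/10000
5 5/2 2233/2500
6 3 1699/2000
7 7/2 1691/2000
8 4 4199/5000
f(1.5y,4y) = ((4699/5000)/(4199/5000) − 1)/(5/2) = 200/4199 ≈ 4.7630%

step 1 [0.5y] swap r/2=63/9937: DF=(1 − 63/9937·(0))/(1+63/9937) = 9937/10000 ≈ 0.993700
step 2 [1y] zero: DF = P = 9789/10000 ≈ 0.978900
step 3 [1.5y] zero: DF = P = 4699/5000 ≈ 0.939800
step 4 [2y] bond c/2=21/800: DF=(324983/320000 − 21/800·(0.993700+0.978900+0.939800))/(1+21/800) = 9151/10000 ≈ 0.915100
step 5 [2.5y] bond c/2=3/400: DF=(3714421/4000000 − 3/400·(0.993700+0.978900+0.939800+0.915100))/(1+3/400) = 2233/2500 ≈ 0.893200
step 6 [3y] swap r/2=1505/55702: DF=(1 − 1505/55702·(0.993700+0.978900+0.939800+0.915100+0.893200))/(1+1505/55702) = 1699/2000 ≈ 0.849500
step 7 [3.5y] bond c/2=17/800: DF=(7854669/8000000 − 17/800·(0.993700+0.978900+0.939800+0.915100+0.893200+0.849500))/(1+17/800) = 1691/2000 ≈ 0.845500
step 8 [4y] bond c/2=1/160: DF=(283247/320000 − 1/160·(0.993700+0.978900+0.939800+0.915100+0.893200+0.849500+0.845500))/(1+1/160) = 4199/5000 ≈ 0.839800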